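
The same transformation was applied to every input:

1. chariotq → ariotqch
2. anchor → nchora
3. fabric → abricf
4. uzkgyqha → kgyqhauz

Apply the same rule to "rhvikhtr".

In each case the input is transformed by: swap the front and back halves of the string, then move the last 2 characters to the front (rotate right by 2).
Applying both steps to "rhvikhtr": "khtrrhvi", then "vikhtrrh".

vikhtrrh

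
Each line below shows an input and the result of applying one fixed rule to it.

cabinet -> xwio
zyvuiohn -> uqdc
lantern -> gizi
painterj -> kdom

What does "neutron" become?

ipmi

In each case the input is transformed by: keep every other character starting from the first (positions 1st, 3rd, 5th, ...), then shift every letter 5 places backward in the alphabet (wrapping around).
Applying that to "neutron" gives "ipmi".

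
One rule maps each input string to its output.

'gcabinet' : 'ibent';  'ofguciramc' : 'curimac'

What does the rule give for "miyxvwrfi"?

vxrwif

The transformation: delete the first 3 characters, then swap each adjacent pair of characters (1↔2, 3↔4, ...).
Starting from "miyxvwrfi": after the first operation, "xvwrfi"; after the second, "vxrwif".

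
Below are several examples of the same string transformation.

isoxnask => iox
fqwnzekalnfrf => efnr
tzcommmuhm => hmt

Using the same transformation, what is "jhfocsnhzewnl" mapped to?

ehns

In each case the input is transformed by: sort the characters into alphabetical order, then keep one character in every 3, starting at position 2 (positions 2nd, 5th, 8th, ...).
On "jhfocsnhzewnl": the first step gives "cefhhjlnnoswz", and the second then gives "ehns".
(Check on "tzcommmuhm": → "chmmmmotuz" → "hmt" ✓)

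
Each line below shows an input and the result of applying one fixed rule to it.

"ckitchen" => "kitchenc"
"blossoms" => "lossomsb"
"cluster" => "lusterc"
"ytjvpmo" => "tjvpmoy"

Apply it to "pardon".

Looking at the pairs, the operation is to move the first character to the end.
For "pardon" the result is "ardonp".

ardonp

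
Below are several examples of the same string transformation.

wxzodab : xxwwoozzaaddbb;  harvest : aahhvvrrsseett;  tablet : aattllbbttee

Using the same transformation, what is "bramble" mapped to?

rrbbmmaallbbee

Rule — swap each adjacent pair of characters (1↔2, 3↔4, ...), then double every character.
For "bramble", step one produces "rbmalbe"; step two turns that into "rrbbmmaallbbee".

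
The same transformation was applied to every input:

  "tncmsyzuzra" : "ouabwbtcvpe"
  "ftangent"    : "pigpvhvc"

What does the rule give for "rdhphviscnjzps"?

Each output is the input with this applied: shift every letter 2 places forward in the alphabet (wrapping around), then move the first 3 characters to the end (rotate left by 3).
Working it through for "rdhphviscnjzps": intermediate "tfjrjxkueplbru", final "rjxkueplbrutfj".

rjxkueplbrutfj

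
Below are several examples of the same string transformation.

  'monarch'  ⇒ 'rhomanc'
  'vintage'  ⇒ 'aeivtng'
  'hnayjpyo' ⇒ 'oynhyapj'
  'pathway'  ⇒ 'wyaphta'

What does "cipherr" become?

erichpr

The transformation: swap each adjacent pair of characters (1↔2, 3↔4, ...), then move the last 2 characters to the front (rotate right by 2).
On "cipherr": the first step gives "ichprer", and the second then gives "erichpr".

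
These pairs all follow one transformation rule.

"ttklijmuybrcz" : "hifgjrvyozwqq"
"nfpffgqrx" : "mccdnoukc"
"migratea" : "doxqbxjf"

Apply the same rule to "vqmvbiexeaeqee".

jsyfbubxbnbbsn

Looking at the pairs, the operation is to shift every letter 3 places backward in the alphabet (wrapping around), then move the first 2 characters to the end (rotate left by 2).
Applying both steps to "vqmvbiexeaeqee": "snjsyfbubxbnbb", then "jsyfbubxbnbbsn".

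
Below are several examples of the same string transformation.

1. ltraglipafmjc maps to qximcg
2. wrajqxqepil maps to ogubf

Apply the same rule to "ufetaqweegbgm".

cqnbdd

The transformation: keep every other character starting from the second (positions 2nd, 4th, 6th, ...), then shift every letter 3 places backward in the alphabet (wrapping around).
Working it through for "ufetaqweegbgm": intermediate "ftqegg", final "cqnbdd".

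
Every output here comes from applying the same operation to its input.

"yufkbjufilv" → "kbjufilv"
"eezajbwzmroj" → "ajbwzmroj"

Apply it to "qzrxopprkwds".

xopprkwds

Looking at the pairs, the operation is to delete the first 3 characters.
Doing the same to "qzrxopprkwds": "xopprkwds".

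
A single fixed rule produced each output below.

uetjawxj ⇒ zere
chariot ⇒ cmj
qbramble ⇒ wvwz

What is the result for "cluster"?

Looking at the pairs, the operation is to shift every letter 5 places backward in the alphabet (wrapping around), then keep every other character starting from the second (positions 2nd, 4th, 6th, ...).
Starting from "cluster": after the first operation, "xgpnozm"; after the second, "gnz".

gnz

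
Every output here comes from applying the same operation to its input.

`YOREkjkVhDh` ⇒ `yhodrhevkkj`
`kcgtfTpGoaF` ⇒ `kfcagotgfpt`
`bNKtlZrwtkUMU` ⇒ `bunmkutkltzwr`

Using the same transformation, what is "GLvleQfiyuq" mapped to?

gqluvyliefq

Looking at the pairs, the operation is to take characters alternately from the front and the back (1st, last, 2nd, 2nd-last, ...), then convert every letter to lowercase.
For "GLvleQfiyuq" the result is "gqluvyliefq".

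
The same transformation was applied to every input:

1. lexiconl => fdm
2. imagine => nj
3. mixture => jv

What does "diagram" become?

What's happening: keep one character in every 3, starting at position 2 (positions 2nd, 5th, 8th, ...), then shift every letter 1 place forward in the alphabet (wrapping around).
"diagram" → "ir" → "js".
(Check on "mixture": → "iu" → "jv" ✓)

js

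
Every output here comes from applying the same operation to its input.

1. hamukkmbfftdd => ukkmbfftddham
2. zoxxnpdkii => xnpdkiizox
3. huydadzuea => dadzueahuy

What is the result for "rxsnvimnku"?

nvimnkurxs

What's happening: move the first 3 characters to the end (rotate left by 3).
So "rxsnvimnku" becomes "nvimnkurxs".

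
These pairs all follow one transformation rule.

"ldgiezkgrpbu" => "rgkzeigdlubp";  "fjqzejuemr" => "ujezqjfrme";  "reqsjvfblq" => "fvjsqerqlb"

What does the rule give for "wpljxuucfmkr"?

What's happening: reverse the string, then move the first 3 characters to the end (rotate left by 3).
"wpljxuucfmkr" → "rkmfcuuxjlpw" → "fcuuxjlpwrkm".

fcuuxjlpwrkm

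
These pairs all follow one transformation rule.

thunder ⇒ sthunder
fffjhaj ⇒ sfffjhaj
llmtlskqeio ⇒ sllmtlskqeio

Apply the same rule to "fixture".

Looking at the pairs, the operation is to prepend "s".
For "fixture" the result is "sfixture".

sfixture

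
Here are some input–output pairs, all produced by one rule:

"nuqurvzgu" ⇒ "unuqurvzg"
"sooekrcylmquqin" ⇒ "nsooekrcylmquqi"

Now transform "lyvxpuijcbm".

mlyvxpuijcb

The rule is to move the last character to the front.
For "lyvxpuijcbm" the result is "mlyvxpuijcb".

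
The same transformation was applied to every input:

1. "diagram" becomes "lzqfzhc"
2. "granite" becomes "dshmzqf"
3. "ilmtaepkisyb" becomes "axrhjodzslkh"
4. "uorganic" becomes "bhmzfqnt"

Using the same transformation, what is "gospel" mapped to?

In each case the input is transformed by: shift every letter 1 place backward in the alphabet (wrapping around), then reverse the string.
So "gospel" becomes "kdornf".

kdornf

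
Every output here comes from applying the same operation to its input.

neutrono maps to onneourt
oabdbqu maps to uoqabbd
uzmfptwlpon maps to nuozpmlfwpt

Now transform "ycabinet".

Looking at the pairs, the operation is to take characters alternately from the front and the back (1st, last, 2nd, 2nd-last, ...), then swap each adjacent pair of characters (1↔2, 3↔4, ...).
Starting from "ycabinet": after the first operation, "ytceanbi"; after the second, "tyecnaib".

tyecnaib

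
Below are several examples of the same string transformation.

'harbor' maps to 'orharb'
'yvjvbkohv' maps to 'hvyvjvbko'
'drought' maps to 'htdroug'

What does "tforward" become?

Looking at the pairs, the operation is to move the last 2 characters to the front (rotate right by 2).
Doing the same to "tforward": "rdtforwa".

rdtforwa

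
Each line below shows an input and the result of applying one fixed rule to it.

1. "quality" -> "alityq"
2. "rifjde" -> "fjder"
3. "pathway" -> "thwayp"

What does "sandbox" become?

The rule is to move the first 2 characters to the end (rotate left by 2), then delete the last character.
On "sandbox": the first step gives "ndboxsa", and the second then gives "ndboxs".

ndboxs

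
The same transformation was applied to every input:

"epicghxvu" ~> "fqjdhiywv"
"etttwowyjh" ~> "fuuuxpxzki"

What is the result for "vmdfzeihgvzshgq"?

wnegafjihwatihr

The rule is to shift every letter 1 place forward in the alphabet (wrapping around).
Doing the same to "vmdfzeihgvzshgq": "wnegafjihwatihr".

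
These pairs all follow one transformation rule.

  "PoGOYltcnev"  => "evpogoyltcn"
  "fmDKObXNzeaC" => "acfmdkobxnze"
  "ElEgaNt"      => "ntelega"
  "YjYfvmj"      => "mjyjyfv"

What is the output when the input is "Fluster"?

The rule is to move the last 2 characters to the front (rotate right by 2), then convert every letter to lowercase.
Starting from "Fluster": after the first operation, "erFlust"; after the second, "erflust".

erflust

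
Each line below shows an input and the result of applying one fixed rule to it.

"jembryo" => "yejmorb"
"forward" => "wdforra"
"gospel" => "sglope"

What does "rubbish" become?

ubhirsb

In each case the input is transformed by: sort the characters into alphabetical order, then swap the first and last characters.
Working it through for "rubbish": intermediate "bbhirsu", final "ubhirsb".
(Check on "forward": → "adforrw" → "wdforra" ✓)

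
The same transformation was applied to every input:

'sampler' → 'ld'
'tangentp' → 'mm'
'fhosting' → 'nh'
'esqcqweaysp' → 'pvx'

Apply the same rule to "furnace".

qb

What's happening: keep one character in every 3, starting at position 3 (positions 3rd, 6th, 9th, ...), then shift every letter 1 place backward in the alphabet (wrapping around).
"furnace" → "rc" → "qb".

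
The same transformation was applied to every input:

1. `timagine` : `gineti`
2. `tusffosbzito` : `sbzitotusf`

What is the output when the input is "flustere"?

terefl

Each output is the input with this applied: swap the front and back halves of the string, then delete the last 2 characters.
On "flustere": the first step gives "tereflus", and the second then gives "terefl".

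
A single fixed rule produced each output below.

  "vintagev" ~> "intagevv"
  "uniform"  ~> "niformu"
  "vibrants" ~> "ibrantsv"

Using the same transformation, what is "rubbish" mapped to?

ubbishr

Rule — move the first character to the end.
For "rubbish" the result is "ubbishr".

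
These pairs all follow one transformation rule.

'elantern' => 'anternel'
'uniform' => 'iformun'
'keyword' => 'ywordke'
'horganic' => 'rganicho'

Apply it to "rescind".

In each case the input is transformed by: move the first 2 characters to the end (rotate left by 2).
So "rescind" becomes "scindre".

scindre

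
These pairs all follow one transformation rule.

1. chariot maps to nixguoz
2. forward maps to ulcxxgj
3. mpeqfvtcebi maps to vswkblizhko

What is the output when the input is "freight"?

In each case the input is transformed by: swap each adjacent pair of characters (1↔2, 3↔4, ...), then shift every letter 6 places forward in the alphabet (wrapping around).
For "freight" the result is "xloknmz".

xloknmz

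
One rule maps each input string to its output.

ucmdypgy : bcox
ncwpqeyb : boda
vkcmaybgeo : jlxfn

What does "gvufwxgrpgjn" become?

uewqfm

What's happening: keep every other character starting from the second (positions 2nd, 4th, 6th, ...), then shift every letter 1 place backward in the alphabet (wrapping around).
"gvufwxgrpgjn" → "vfxrgn" → "uewqfm".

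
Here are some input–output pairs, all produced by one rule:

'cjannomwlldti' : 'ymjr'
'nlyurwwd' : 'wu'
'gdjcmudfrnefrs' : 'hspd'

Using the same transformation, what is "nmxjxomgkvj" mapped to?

vmi

In each case the input is transformed by: keep one character in every 3, starting at position 3 (positions 3rd, 6th, 9th, ...), then shift every letter 2 places backward in the alphabet (wrapping around).
On "nmxjxomgkvj": the first step gives "xok", and the second then gives "vmi".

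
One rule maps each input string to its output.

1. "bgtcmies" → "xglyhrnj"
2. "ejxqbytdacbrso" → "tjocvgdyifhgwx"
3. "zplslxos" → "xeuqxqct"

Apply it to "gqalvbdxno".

The pattern: move the last character to the front, then shift every letter 5 places forward in the alphabet (wrapping around).
Applying both steps to "gqalvbdxno": "ogqalvbdxn", then "tlvfqagics".
(Check on "zplslxos": → "szplslxo" → "xeuqxqct" ✓)

tlvfqagics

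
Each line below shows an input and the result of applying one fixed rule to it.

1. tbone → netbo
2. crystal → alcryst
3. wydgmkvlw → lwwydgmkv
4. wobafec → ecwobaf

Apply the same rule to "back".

Each output is the input with this applied: move the last 2 characters to the front (rotate right by 2).
So "back" becomes "ckba".

ckba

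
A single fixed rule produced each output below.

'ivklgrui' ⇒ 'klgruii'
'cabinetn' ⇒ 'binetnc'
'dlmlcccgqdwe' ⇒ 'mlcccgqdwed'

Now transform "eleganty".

egantye

The pattern: move the first 2 characters to the end (rotate left by 2), then delete the last character.
Working it through for "eleganty": intermediate "egantyel", final "egantye".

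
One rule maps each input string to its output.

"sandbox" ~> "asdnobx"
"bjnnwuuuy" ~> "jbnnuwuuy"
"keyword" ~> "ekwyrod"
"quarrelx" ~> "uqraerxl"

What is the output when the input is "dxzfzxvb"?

The transformation: swap each adjacent pair of characters (1↔2, 3↔4, ...).
"dxzfzxvb" → "xdfzxzbv".

xdfzxzbv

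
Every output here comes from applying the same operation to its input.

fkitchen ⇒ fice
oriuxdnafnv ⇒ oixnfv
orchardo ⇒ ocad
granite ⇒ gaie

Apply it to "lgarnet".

lant

In each case the input is transformed by: keep every other character starting from the first (positions 1st, 3rd, 5th, ...).
For "lgarnet" the result is "lant".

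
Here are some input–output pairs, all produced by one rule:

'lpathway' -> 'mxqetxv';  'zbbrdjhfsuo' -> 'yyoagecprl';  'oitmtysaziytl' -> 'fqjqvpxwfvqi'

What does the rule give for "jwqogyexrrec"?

tnldvbuoobz

The transformation: delete the first character, then shift every letter 3 places backward in the alphabet (wrapping around).
Working it through for "jwqogyexrrec": intermediate "wqogyexrrec", final "tnldvbuoobz".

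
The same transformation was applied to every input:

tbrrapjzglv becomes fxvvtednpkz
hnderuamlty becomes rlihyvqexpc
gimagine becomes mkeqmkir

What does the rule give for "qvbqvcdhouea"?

Rule — shift every letter 4 places forward in the alphabet (wrapping around), then swap each adjacent pair of characters (1↔2, 3↔4, ...).
Applying that to "qvbqvcdhouea" gives "zuufgzlhysei".

zuufgzlhysei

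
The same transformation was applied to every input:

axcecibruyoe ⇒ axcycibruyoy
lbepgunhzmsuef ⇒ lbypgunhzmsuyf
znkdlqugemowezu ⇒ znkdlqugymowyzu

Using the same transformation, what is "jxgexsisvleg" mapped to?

jxgyxsisvlyg

In each case the input is transformed by: replace every "e" with "y".
Doing the same to "jxgexsisvleg": "jxgyxsisvlyg".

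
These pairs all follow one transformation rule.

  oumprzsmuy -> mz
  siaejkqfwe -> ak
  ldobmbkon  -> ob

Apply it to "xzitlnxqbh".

in

Each output is the input with this applied: delete the last 2 characters, then keep one character in every 3, starting at position 3 (positions 3rd, 6th, 9th, ...).
Applying both steps to "xzitlnxqbh": "xzitlnxq", then "in".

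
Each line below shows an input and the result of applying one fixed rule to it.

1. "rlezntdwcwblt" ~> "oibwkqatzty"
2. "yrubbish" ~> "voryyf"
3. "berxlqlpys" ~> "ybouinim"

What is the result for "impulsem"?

fjmrip

The rule is to delete the last 2 characters, then shift every letter 3 places backward in the alphabet (wrapping around).
On "impulsem": the first step gives "impuls", and the second then gives "fjmrip".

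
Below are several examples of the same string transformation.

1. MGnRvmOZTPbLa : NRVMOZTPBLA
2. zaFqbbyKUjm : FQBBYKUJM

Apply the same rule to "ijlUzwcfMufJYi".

LUZWCFMUFJYI

The transformation: delete the first 2 characters, then convert every letter to uppercase.
Applying both steps to "ijlUzwcfMufJYi": "lUzwcfMufJYi", then "LUZWCFMUFJYI".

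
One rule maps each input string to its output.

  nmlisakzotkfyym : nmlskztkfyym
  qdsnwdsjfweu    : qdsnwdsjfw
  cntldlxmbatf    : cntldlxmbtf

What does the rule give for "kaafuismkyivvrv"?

kfsmkyvvrv

The pattern: remove every vowel.
Doing the same to "kaafuismkyivvrv": "kfsmkyvvrv".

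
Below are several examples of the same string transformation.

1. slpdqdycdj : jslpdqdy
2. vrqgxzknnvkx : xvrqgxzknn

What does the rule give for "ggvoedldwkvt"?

tggvoedldw

The pattern: move the last 3 characters to the front (rotate right by 3), then delete the first 2 characters.
"ggvoedldwkvt" → "kvtggvoedldw" → "tggvoedldw".
(Check on "slpdqdycdj": → "cdjslpdqdy" → "jslpdqdy" ✓)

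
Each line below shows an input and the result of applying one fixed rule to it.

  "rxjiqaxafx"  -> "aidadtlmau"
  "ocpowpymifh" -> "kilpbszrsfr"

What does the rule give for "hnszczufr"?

uixcfcvqk

What's happening: shift every letter 3 places forward in the alphabet (wrapping around), then reverse the string.
"hnszczufr" → "kqvcfcxiu" → "uixcfcvqk".
(Check on "rxjiqaxafx": → "uamltdadia" → "aidadtlmau" ✓)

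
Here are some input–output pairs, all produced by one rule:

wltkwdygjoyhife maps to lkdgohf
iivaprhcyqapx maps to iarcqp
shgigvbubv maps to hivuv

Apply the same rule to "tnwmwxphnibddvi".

Each output is the input with this applied: keep every other character starting from the second (positions 2nd, 4th, 6th, ...).
Applying that to "tnwmwxphnibddvi" gives "nmxhidv".

nmxhidv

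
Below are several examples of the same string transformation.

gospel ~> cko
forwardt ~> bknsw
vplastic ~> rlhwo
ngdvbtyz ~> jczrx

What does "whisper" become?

Each output is the input with this applied: shift every letter 4 places backward in the alphabet (wrapping around), then delete the last 3 characters.
"whisper" → "sdeo".
(Check on "gospel": → "ckolah" → "cko" ✓)

sdeo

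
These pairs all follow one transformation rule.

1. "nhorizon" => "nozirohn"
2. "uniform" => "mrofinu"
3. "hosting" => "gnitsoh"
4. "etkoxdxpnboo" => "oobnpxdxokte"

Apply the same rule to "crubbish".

hsibburc

The rule is to reverse the string.
Doing the same to "crubbish": "hsibburc".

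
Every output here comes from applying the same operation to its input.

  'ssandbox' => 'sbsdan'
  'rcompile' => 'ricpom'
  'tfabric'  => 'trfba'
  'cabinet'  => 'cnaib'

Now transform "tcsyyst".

tycys

In each case the input is transformed by: delete the last 2 characters, then take characters alternately from the front and the back (1st, last, 2nd, 2nd-last, ...).
Applying both steps to "tcsyyst": "tcsyy", then "tycys".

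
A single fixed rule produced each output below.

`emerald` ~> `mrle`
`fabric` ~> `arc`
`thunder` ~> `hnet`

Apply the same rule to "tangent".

agnt

The pattern: move the first character to the end, then keep every other character starting from the first (positions 1st, 3rd, 5th, ...).
Starting from "tangent": after the first operation, "angentt"; after the second, "agnt".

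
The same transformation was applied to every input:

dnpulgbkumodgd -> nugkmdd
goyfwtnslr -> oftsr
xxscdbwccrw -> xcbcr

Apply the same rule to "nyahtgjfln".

yhgfn

The transformation: keep every other character starting from the second (positions 2nd, 4th, 6th, ...).
Applying that to "nyahtgjfln" gives "yhgfn".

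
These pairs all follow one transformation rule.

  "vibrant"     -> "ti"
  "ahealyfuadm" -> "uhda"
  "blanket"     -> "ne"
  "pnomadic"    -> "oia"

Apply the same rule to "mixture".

What's happening: sort the characters into reverse alphabetical order, then keep one character in every 3, starting at position 2 (positions 2nd, 5th, 8th, ...).
"mixture" → "um".

um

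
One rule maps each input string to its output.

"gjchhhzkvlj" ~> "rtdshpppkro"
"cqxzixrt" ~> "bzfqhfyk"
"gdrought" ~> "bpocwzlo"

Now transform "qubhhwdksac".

Each output is the input with this applied: reverse the string, then shift every letter 8 places forward in the alphabet (wrapping around).
On "qubhhwdksac": the first step gives "caskdwhhbuq", and the second then gives "kiasleppjcy".

kiasleppjcy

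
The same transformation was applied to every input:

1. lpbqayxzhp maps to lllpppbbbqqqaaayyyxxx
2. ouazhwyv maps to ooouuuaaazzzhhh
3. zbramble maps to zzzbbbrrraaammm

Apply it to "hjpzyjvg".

hhhjjjpppzzzyyy

In each case the input is transformed by: delete the last 3 characters, then repeat every character 3 times.
"hjpzyjvg" → "hjpzy" → "hhhjjjpppzzzyyy".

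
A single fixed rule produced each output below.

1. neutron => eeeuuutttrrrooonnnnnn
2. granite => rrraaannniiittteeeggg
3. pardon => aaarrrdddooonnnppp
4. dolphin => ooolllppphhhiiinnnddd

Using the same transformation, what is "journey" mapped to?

What's happening: move the first character to the end, then repeat every character 3 times.
So "journey" becomes "ooouuurrrnnneeeyyyjjj".

ooouuurrrnnneeeyyyjjj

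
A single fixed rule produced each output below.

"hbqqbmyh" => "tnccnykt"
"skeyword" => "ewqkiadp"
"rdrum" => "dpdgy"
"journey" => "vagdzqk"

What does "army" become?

mdyk

The rule is to shift every letter 12 places forward in the alphabet (wrapping around).
On "army" that produces "mdyk".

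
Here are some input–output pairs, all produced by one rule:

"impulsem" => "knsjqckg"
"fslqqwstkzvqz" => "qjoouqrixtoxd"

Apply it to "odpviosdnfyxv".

The transformation: move the first character to the end, then shift every letter 2 places backward in the alphabet (wrapping around).
So "odpviosdnfyxv" becomes "bntgmqbldwvtm".
(Check on "impulsem": → "mpulsemi" → "knsjqckg" ✓)

bntgmqbldwvtm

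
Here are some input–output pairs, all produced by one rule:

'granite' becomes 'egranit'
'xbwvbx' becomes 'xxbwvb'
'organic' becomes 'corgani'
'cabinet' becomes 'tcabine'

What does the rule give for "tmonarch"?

htmonarc

The transformation: move the last character to the front.
Applying that to "tmonarch" gives "htmonarc".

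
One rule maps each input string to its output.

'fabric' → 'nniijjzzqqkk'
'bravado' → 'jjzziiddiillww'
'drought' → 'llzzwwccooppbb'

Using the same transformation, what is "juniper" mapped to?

rrccvvqqxxmmzz

The pattern: double every character, then shift every letter 8 places forward in the alphabet (wrapping around).
Applying both steps to "juniper": "jjuunniippeerr", then "rrccvvqqxxmmzz".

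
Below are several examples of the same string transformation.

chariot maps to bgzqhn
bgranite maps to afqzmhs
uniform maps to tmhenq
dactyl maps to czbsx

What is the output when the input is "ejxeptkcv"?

Each output is the input with this applied: delete the last character, then shift every letter 1 place backward in the alphabet (wrapping around).
Applying both steps to "ejxeptkcv": "ejxeptkc", then "diwdosjb".

diwdosjb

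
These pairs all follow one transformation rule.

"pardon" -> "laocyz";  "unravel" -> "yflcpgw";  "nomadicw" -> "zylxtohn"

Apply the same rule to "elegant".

wprpyle

What's happening: shift every letter 11 places forward in the alphabet (wrapping around), then swap each adjacent pair of characters (1↔2, 3↔4, ...).
Applying both steps to "elegant": "pwprlye", then "wprpyle".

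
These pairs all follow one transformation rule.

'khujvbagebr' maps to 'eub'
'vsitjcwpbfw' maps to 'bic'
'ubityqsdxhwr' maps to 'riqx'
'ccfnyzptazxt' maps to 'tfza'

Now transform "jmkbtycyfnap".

pkyf

Each output is the input with this applied: keep one character in every 3, starting at position 3 (positions 3rd, 6th, 9th, ...), then move the last character to the front.
Working it through for "jmkbtycyfnap": intermediate "kyfp", final "pkyf".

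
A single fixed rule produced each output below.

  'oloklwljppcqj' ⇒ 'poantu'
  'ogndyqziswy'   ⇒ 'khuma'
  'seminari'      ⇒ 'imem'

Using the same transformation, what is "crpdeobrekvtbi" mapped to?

Rule — shift every letter 4 places forward in the alphabet (wrapping around), then keep every other character starting from the second (positions 2nd, 4th, 6th, ...).
Working it through for "crpdeobrekvtbi": intermediate "gvthisfviozxfm", final "vhsvoxm".
(Check on "oloklwljppcqj": → "spsopapnttgun" → "poantu" ✓)

vhsvoxm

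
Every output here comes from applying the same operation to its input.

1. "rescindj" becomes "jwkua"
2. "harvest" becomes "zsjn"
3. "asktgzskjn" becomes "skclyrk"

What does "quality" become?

The transformation: delete the last 3 characters, then shift every letter 8 places backward in the alphabet (wrapping around).
"quality" → "qual" → "imsd".

imsd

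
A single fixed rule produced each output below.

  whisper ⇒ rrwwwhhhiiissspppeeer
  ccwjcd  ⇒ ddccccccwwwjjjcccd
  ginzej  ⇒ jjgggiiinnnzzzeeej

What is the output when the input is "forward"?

ddfffooorrrwwwaaarrrd

What's happening: repeat every character 3 times, then move the last 2 characters to the front (rotate right by 2).
Starting from "forward": after the first operation, "fffooorrrwwwaaarrrddd"; after the second, "ddfffooorrrwwwaaarrrd".
(Check on "ginzej": → "gggiiinnnzzzeeejjj" → "jjgggiiinnnzzzeeej" ✓)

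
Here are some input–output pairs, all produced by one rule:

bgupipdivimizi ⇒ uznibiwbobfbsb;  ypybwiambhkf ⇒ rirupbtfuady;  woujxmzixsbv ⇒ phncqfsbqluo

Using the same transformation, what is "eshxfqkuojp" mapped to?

xlaqyjdnhci

The rule is to shift every letter 7 places backward in the alphabet (wrapping around).
Doing the same to "eshxfqkuojp": "xlaqyjdnhci".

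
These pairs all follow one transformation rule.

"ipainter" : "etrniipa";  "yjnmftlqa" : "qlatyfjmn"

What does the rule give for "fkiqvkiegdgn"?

In each case the input is transformed by: move the last 2 characters to the front (rotate right by 2), then take characters alternately from the front and the back (1st, last, 2nd, 2nd-last, ...).
Working it through for "fkiqvkiegdgn": intermediate "gnfkiqvkiegd", final "gdngfekiikqv".

gdngfekiikqv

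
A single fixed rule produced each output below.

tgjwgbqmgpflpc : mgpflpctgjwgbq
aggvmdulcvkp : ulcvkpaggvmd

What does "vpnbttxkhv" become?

In each case the input is transformed by: swap the front and back halves of the string.
Applying that to "vpnbttxkhv" gives "txkhvvpnbt".

txkhvvpnbt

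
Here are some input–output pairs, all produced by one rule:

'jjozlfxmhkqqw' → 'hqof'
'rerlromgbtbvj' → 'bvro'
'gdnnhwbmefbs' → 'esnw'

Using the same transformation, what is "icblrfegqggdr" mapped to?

The transformation: keep one character in every 3, starting at position 3 (positions 3rd, 6th, 9th, ...), then move the last 2 characters to the front (rotate right by 2).
Working it through for "icblrfegqggdr": intermediate "bfqd", final "qdbf".

qdbf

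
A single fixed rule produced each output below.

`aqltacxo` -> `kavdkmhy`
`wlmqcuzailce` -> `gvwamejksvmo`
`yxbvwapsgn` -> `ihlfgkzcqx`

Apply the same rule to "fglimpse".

The pattern: shift every letter 10 places forward in the alphabet (wrapping around).
For "fglimpse" the result is "pqvswzco".

pqvswzco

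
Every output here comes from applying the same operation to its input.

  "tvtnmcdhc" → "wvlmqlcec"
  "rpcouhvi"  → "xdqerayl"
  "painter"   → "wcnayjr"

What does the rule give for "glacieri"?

Looking at the pairs, the operation is to move the first 3 characters to the end (rotate left by 3), then shift every letter 9 places forward in the alphabet (wrapping around).
Applying that to "glacieri" gives "lrnarpuj".

lrnarpuj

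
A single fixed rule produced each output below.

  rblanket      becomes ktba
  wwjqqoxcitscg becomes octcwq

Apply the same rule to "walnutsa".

The transformation: keep every other character starting from the second (positions 2nd, 4th, 6th, ...), then move the first 2 characters to the end (rotate left by 2).
Working it through for "walnutsa": intermediate "anta", final "taan".

taan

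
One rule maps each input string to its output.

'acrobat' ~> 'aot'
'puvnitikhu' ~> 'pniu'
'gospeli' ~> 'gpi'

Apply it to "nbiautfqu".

naf

Rule — keep one character in every 3, starting at position 1 (positions 1st, 4th, 7th, ...).
"nbiautfqu" → "naf".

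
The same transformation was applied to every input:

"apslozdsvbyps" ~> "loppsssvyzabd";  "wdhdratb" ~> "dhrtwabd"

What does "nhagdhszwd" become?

The transformation: sort the characters into alphabetical order, then move the first 3 characters to the end (rotate left by 3).
Starting from "nhagdhszwd": after the first operation, "addghhnswz"; after the second, "ghhnswzadd".

ghhnswzadd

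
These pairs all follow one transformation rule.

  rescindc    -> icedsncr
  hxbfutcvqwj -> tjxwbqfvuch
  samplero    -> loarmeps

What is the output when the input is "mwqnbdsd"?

In each case the input is transformed by: take characters alternately from the front and the back (1st, last, 2nd, 2nd-last, ...), then swap the first and last characters.
"mwqnbdsd" → "mdwsqdnb" → "bdwsqdnm".

bdwsqdnm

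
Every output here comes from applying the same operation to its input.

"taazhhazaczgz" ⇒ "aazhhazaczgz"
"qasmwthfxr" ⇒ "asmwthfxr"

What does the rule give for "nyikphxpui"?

What's happening: delete the first character.
So "nyikphxpui" becomes "yikphxpui".

yikphxpui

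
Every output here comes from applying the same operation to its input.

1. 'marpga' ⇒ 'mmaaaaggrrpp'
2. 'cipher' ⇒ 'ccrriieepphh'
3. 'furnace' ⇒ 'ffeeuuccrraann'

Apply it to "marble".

What's happening: take characters alternately from the front and the back (1st, last, 2nd, 2nd-last, ...), then double every character.
On "marble": the first step gives "mealrb", and the second then gives "mmeeaallrrbb".

mmeeaallrrbb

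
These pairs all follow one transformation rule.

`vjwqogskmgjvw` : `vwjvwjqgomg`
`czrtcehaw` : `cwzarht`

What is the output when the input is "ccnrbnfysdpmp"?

cpcmnprdbsn

The rule is to take characters alternately from the front and the back (1st, last, 2nd, 2nd-last, ...), then delete the last 2 characters.
Starting from "ccnrbnfysdpmp": after the first operation, "cpcmnprdbsnyf"; after the second, "cpcmnprdbsn".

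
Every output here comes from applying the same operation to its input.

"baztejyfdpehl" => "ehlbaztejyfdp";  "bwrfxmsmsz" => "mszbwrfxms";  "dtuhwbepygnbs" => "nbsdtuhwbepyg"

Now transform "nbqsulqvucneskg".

Looking at the pairs, the operation is to move the last 3 characters to the front (rotate right by 3).
So "nbqsulqvucneskg" becomes "skgnbqsulqvucne".

skgnbqsulqvucne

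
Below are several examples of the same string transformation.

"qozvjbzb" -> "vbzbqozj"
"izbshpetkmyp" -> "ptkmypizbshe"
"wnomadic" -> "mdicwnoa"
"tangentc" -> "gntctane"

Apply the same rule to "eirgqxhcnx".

The transformation: swap the front and back halves of the string, then swap the first and last characters.
Starting from "eirgqxhcnx": after the first operation, "xhcnxeirgq"; after the second, "qhcnxeirgx".

qhcnxeirgx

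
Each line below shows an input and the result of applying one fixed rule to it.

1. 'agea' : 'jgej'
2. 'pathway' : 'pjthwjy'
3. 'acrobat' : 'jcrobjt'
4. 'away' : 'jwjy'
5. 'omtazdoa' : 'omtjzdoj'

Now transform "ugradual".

What's happening: replace every "a" with "j".
On "ugradual" that produces "ugrjdujl".

ugrjdujl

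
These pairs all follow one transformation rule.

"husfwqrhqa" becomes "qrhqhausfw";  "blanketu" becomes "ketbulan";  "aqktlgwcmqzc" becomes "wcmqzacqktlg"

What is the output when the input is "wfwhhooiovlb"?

Rule — swap the first and last characters, then swap the front and back halves of the string.
Applying that to "wfwhhooiovlb" gives "oiovlwbfwhho".

oiovlwbfwhho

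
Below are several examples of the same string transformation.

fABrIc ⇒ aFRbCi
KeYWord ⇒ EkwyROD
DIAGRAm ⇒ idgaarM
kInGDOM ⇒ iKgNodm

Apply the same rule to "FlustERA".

Looking at the pairs, the operation is to flip the case of every letter, then swap each adjacent pair of characters (1↔2, 3↔4, ...).
For "FlustERA" the result is "LfSUeTar".

LfSUeTar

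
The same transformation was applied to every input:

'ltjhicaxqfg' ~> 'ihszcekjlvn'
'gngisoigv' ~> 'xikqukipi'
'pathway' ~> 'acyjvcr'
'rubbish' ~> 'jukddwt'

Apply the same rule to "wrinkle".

Looking at the pairs, the operation is to reverse the string, then shift every letter 2 places forward in the alphabet (wrapping around).
Working it through for "wrinkle": intermediate "elknirw", final "gnmpkty".
(Check on "ltjhicaxqfg": → "gfqxacihjtl" → "ihszcekjlvn" ✓)

gnmpkty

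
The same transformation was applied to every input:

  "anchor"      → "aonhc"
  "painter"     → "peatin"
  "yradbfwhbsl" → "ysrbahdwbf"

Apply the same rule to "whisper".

The rule is to delete the last character, then take characters alternately from the front and the back (1st, last, 2nd, 2nd-last, ...).
For "whisper", step one produces "whispe"; step two turns that into "wehpis".

wehpis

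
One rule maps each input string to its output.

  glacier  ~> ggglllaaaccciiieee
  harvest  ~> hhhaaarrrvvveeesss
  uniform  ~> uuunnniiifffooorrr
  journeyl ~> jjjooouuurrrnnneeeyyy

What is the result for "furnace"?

fffuuurrrnnnaaaccc

The transformation: delete the last character, then repeat every character 3 times.
Working it through for "furnace": intermediate "furnac", final "fffuuurrrnnnaaaccc".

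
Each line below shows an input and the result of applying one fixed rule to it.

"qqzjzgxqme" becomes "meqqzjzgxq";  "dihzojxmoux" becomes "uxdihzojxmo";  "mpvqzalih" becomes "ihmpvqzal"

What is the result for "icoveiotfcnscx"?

cxicoveiotfcns

The transformation: move the last 2 characters to the front (rotate right by 2).
For "icoveiotfcnscx" the result is "cxicoveiotfcns".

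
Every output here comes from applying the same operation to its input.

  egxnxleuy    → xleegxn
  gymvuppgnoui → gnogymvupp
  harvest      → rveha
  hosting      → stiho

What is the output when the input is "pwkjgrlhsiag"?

In each case the input is transformed by: delete the last 2 characters, then move the last 3 characters to the front (rotate right by 3).
Working it through for "pwkjgrlhsiag": intermediate "pwkjgrlhsi", final "hsipwkjgrl".

hsipwkjgrl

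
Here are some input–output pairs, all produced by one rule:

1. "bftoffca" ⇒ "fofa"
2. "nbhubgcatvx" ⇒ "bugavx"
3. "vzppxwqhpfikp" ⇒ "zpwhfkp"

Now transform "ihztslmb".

htlb

The pattern: swap each adjacent pair of characters (1↔2, 3↔4, ...), then keep every other character starting from the first (positions 1st, 3rd, 5th, ...).
"ihztslmb" → "hitzlsbm" → "htlb".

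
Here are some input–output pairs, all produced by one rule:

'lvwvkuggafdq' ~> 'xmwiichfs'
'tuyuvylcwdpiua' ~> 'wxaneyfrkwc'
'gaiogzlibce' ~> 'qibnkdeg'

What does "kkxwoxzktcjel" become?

The transformation: delete the first 3 characters, then shift every letter 2 places forward in the alphabet (wrapping around).
Starting from "kkxwoxzktcjel": after the first operation, "woxzktcjel"; after the second, "yqzbmvelgn".

yqzbmvelgn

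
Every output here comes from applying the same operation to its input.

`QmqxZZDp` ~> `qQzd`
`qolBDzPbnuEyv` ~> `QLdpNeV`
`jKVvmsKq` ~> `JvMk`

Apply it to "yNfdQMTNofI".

Looking at the pairs, the operation is to flip the case of every letter, then keep every other character starting from the first (positions 1st, 3rd, 5th, ...).
Working it through for "yNfdQMTNofI": intermediate "YnFDqmtnOFi", final "YFqtOi".

YFqtOi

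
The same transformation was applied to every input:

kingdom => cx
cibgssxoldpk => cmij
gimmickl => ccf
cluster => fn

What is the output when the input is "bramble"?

In each case the input is transformed by: keep one character in every 3, starting at position 2 (positions 2nd, 5th, 8th, ...), then shift every letter 6 places backward in the alphabet (wrapping around).
"bramble" → "rb" → "lv".

lv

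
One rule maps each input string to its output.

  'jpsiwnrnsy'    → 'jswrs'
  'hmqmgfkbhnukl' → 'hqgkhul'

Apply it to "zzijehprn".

ziepn

The pattern: keep every other character starting from the first (positions 1st, 3rd, 5th, ...).
Applying that to "zzijehprn" gives "ziepn".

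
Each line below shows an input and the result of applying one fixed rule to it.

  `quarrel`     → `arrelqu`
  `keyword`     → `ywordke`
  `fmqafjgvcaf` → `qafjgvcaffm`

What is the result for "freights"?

The rule is to move the first 2 characters to the end (rotate left by 2).
"freights" → "eightsfr".

eightsfr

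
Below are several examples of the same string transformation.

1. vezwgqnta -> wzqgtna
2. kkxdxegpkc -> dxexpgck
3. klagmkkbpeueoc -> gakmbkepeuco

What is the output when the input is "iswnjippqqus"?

Rule — delete the first 2 characters, then swap each adjacent pair of characters (1↔2, 3↔4, ...).
Applying that to "iswnjippqqus" gives "nwijppqqsu".

nwijppqqsu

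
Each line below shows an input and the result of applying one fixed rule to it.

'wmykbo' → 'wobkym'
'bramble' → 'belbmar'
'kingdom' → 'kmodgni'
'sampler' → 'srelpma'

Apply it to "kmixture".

kerutxim

Rule — move the first character to the end, then reverse the string.
For "kmixture", step one produces "mixturek"; step two turns that into "kerutxim".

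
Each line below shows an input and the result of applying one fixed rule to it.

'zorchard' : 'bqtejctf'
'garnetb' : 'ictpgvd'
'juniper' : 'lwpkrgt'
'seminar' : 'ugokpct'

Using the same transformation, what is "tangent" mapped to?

vcpigpv

The pattern: shift every letter 2 places forward in the alphabet (wrapping around).
Doing the same to "tangent": "vcpigpv".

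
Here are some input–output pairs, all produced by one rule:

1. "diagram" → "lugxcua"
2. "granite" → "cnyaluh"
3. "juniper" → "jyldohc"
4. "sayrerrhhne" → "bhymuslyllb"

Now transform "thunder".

In each case the input is transformed by: move the last 3 characters to the front (rotate right by 3), then shift every letter 6 places backward in the alphabet (wrapping around).
Working it through for "thunder": intermediate "derthun", final "xylnboh".

xylnboh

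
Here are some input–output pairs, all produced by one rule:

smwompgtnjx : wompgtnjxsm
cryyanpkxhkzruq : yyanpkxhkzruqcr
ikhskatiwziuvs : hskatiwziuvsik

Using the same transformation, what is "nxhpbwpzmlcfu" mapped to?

The pattern: move the first 2 characters to the end (rotate left by 2).
"nxhpbwpzmlcfu" → "hpbwpzmlcfunx".

hpbwpzmlcfunx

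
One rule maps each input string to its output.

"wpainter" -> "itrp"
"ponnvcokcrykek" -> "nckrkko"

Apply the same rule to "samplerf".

pefa

Looking at the pairs, the operation is to move the first 3 characters to the end (rotate left by 3), then keep every other character starting from the first (positions 1st, 3rd, 5th, ...).
"samplerf" → "pefa".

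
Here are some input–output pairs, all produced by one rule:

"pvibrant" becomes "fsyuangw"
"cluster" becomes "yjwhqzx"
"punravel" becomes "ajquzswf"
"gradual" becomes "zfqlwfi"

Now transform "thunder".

The pattern: move the last 3 characters to the front (rotate right by 3), then shift every letter 5 places forward in the alphabet (wrapping around).
Applying both steps to "thunder": "derthun", then "ijwymzs".

ijwymzs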